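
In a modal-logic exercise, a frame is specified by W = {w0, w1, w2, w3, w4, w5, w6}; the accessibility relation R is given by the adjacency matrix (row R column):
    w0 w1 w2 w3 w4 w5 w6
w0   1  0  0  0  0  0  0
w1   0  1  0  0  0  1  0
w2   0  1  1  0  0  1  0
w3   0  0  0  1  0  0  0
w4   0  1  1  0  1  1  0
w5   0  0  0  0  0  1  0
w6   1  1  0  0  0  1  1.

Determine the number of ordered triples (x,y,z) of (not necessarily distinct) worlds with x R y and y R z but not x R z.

0

R is transitive; there are no such tuples.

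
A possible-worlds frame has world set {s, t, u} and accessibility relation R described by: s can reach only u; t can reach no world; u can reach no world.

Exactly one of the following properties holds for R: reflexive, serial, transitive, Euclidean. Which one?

transitive

Reflexive: no — s is not related to itself.
Serial: no — t has no R-successor.
Transitive: yes — every two-step R-path is closed by a direct edge.
Euclidean: no — s R u and s R u, but not u R u.
Only transitive holds.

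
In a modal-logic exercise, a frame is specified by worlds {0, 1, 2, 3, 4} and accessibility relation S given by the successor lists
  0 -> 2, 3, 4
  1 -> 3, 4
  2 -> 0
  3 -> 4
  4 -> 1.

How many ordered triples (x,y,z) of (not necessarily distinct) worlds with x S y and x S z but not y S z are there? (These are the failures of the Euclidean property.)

14

Enumerating: (0,2,2), (0,2,3), (0,2,4), (0,3,2), (0,3,3), (0,4,2), (0,4,3), (0,4,4), (1,3,3), (1,4,3), (1,4,4), (2,0,0), (3,4,4), (4,1,1).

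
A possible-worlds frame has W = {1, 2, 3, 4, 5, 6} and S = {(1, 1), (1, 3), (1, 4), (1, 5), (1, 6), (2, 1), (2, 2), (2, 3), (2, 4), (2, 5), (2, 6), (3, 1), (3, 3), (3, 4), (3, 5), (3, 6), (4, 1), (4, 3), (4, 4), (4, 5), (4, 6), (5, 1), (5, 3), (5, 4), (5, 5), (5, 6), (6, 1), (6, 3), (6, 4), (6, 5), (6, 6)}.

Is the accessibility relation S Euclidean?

Euclidean: no — 2 S 1 and 2 S 2, but not 1 S 2.

No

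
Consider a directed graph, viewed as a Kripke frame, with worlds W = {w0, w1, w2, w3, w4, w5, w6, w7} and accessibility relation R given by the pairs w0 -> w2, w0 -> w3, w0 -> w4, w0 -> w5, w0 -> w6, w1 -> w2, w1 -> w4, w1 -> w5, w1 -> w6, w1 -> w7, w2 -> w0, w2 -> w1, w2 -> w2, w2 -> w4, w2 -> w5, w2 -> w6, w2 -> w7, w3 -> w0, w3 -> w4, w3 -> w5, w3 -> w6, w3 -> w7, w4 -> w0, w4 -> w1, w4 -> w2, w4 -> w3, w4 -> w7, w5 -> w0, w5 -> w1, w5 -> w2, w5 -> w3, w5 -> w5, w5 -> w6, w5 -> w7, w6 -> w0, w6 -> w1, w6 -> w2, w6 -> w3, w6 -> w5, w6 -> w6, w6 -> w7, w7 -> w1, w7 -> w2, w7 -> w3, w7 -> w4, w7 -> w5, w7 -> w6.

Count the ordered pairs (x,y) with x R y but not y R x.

0

R is symmetric; there are no such tuples.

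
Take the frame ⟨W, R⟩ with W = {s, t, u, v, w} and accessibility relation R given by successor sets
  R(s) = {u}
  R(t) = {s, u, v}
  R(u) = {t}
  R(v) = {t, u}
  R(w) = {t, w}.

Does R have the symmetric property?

No

Symmetric: no — s R u but not u R s.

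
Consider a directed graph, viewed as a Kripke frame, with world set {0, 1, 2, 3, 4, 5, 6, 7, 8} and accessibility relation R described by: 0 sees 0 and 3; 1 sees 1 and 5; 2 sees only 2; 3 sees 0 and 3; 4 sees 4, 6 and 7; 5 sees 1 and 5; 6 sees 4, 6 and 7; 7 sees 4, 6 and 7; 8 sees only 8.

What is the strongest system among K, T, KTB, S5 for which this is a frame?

Reflexive (axiom T): yes — every world is R-related to itself.
Symmetric (axiom B): yes — every pair in R has its reverse in R.
Euclidean (axiom 5): yes — any two successors of a common world are R-related.
So F validates K, T, KTB, S5. The strongest is S5.

S5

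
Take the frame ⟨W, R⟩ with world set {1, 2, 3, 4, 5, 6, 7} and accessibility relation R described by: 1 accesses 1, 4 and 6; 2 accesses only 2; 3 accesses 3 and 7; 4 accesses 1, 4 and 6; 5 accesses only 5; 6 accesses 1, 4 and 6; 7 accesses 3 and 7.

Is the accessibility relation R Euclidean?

Yes

Euclidean: yes — any two successors of a common world are R-related.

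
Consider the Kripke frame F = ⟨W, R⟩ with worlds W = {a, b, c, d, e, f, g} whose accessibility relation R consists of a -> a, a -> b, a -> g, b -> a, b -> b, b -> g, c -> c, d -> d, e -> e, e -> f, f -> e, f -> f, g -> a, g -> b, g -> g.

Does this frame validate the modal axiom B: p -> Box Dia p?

Axiom B corresponds to the accessibility relation being symmetric.
Symmetric: yes — every pair in R has its reverse in R.

Yes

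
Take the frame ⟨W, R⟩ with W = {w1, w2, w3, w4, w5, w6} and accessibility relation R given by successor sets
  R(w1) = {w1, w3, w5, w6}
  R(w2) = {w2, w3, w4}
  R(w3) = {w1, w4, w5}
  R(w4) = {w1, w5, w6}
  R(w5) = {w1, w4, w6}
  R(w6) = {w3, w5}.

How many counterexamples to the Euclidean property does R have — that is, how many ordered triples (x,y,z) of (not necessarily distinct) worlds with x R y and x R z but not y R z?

25

Enumerating: (w1,w3,w3), (w1,w3,w6), (w1,w5,w3), (w1,w5,w5), (w1,w6,w1), (w1,w6,w6), (w2,w3,w2), (w2,w3,w3), (w2,w4,w2), (w2,w4,w3), (w2,w4,w4), (w3,w1,w4), … and 13 more.
Total: 25.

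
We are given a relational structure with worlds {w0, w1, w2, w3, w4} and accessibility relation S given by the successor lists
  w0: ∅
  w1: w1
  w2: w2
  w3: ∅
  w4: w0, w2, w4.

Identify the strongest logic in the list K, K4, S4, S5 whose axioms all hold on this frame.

Transitive (axiom 4): yes — every two-step S-path is closed by a direct edge.
Reflexive (axiom T): no — w0 is not related to itself.
Euclidean (axiom 5): no — w4 S w0 and w4 S w2, but not w0 S w2.
So F validates K, K4; S4 would additionally require S to be reflexive. The strongest is K4.

K4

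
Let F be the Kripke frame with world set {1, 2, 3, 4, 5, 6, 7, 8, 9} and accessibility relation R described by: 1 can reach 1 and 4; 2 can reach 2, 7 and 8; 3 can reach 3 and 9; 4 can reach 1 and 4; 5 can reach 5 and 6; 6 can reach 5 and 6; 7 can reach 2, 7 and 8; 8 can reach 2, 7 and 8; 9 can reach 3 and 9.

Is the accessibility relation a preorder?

Yes

Reflexive: yes — every world is R-related to itself.
Transitive: yes — every two-step R-path is closed by a direct edge.
So R is a preorder.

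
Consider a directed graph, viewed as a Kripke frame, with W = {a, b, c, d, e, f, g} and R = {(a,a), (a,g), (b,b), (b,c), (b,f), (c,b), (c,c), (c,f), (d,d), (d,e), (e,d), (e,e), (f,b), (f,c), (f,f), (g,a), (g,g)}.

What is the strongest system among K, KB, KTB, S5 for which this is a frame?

Symmetric (axiom B): yes — every pair in R has its reverse in R.
Reflexive (axiom T): yes — every world is R-related to itself.
Euclidean (axiom 5): yes — any two successors of a common world are R-related.
So F validates K, KB, KTB, S5. The strongest is S5.

S5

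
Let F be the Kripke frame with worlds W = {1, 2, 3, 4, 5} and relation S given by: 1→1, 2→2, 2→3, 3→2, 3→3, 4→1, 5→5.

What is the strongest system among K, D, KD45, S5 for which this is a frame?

KD45

Serial (axiom D): yes — every world has a successor (e.g. 1 S 1).
Euclidean (axiom 5): yes — any two successors of a common world are S-related.
Transitive (axiom 4): yes — every two-step S-path is closed by a direct edge.
Reflexive (axiom T): no — 4 is not related to itself.
So F validates K, D, KD45; S5 would additionally require S to be reflexive. The strongest is KD45.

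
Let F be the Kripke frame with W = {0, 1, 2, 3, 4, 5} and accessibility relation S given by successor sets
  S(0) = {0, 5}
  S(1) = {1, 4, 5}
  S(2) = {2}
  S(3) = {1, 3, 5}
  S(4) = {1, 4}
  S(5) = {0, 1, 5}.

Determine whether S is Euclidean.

No

Euclidean: no — 1 S 4 and 1 S 5, but not 4 S 5.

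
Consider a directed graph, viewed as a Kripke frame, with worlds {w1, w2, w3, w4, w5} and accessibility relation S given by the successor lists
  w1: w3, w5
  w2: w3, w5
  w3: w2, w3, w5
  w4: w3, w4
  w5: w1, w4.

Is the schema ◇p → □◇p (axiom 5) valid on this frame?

Axiom 5 corresponds to the accessibility relation being Euclidean.
Euclidean: no — w1 S w5 and w1 S w3, but not w5 S w3.

No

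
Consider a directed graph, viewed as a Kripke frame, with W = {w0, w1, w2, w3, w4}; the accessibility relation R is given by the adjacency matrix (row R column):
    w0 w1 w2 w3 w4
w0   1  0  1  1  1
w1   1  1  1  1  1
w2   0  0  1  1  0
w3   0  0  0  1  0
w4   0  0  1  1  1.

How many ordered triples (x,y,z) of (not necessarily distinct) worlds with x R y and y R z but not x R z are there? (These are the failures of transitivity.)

0

R is transitive; there are no such tuples.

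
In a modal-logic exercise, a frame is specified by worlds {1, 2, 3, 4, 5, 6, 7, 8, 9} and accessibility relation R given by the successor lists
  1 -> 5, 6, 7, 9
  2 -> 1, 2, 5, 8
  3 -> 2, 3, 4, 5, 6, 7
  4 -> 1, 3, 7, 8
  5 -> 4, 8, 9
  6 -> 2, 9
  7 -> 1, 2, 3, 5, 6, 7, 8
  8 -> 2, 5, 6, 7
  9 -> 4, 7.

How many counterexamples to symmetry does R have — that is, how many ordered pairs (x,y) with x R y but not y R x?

21

Enumerating: (1,5), (1,6), (1,9), (2,1), (2,5), (3,2), (3,5), (3,6), (4,1), (4,7), (4,8), (5,4), … and 9 more.
Total: 21.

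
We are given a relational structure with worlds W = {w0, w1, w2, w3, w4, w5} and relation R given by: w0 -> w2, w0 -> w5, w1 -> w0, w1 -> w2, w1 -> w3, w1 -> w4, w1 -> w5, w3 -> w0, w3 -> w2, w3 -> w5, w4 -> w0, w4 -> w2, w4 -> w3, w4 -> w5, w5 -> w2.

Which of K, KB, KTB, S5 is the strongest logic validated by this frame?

K

Symmetric (axiom B): no — w0 R w2 but not w2 R w0.
Reflexive (axiom T): no — w0 is not related to itself.
Euclidean (axiom 5): no — w0 R w2 and w0 R w5, but not w2 R w5.
So F validates K; KB would additionally require R to be symmetric. The strongest is K.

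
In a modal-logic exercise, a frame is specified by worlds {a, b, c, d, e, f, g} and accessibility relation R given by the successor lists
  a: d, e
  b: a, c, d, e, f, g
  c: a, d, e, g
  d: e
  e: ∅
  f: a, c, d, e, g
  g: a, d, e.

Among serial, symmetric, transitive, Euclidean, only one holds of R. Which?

transitive

Serial: no — e has no R-successor.
Symmetric: no — a R d but not d R a.
Transitive: yes — every two-step R-path is closed by a direct edge.
Euclidean: no — a R e and a R d, but not e R d.
Only transitive holds.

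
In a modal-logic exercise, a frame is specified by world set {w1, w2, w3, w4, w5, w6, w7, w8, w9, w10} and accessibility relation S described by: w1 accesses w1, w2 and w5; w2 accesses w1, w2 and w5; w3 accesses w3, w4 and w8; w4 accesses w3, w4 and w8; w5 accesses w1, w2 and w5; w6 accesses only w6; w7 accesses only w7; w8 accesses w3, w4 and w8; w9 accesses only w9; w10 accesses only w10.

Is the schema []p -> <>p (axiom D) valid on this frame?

Yes

By correspondence theory, D is valid on a frame iff S is serial.
Serial: yes — every world has a successor (e.g. w1 S w1).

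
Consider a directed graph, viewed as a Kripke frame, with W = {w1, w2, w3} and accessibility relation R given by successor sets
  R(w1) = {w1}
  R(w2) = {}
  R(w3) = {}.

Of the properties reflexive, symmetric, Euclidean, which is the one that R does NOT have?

reflexive

Reflexive: no — w2 is not related to itself.
Symmetric: yes — every pair in R has its reverse in R.
Euclidean: yes — any two successors of a common world are R-related.
Only reflexive fails.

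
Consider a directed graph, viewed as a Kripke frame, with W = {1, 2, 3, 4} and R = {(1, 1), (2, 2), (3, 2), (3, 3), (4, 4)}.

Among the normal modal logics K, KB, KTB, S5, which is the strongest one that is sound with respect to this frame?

K

Symmetric (axiom B): no — 3 R 2 but not 2 R 3.
Reflexive (axiom T): yes — every world is R-related to itself.
Euclidean (axiom 5): no — 3 R 2 and 3 R 3, but not 2 R 3.
So F validates K; KB would additionally require R to be symmetric. The strongest is K.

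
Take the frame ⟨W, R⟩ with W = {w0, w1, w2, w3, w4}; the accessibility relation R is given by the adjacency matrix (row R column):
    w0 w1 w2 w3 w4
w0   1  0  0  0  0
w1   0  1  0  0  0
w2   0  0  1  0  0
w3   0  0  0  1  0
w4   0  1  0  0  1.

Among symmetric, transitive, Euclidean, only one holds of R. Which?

Symmetric: no — w4 R w1 but not w1 R w4.
Transitive: yes — every two-step R-path is closed by a direct edge.
Euclidean: no — w4 R w1 and w4 R w4, but not w1 R w4.
Only transitive holds.

transitive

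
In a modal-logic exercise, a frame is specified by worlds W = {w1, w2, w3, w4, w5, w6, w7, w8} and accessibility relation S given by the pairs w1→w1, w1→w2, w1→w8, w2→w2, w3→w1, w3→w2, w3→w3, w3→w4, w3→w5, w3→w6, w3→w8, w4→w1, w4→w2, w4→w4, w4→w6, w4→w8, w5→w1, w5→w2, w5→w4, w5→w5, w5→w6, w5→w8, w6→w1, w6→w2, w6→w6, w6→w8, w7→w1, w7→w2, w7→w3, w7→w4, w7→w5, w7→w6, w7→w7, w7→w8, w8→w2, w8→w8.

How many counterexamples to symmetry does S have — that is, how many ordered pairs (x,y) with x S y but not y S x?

28

Enumerating: (w1,w2), (w1,w8), (w3,w1), (w3,w2), (w3,w4), (w3,w5), (w3,w6), (w3,w8), (w4,w1), (w4,w2), (w4,w6), (w4,w8), … and 16 more.
Total: 28.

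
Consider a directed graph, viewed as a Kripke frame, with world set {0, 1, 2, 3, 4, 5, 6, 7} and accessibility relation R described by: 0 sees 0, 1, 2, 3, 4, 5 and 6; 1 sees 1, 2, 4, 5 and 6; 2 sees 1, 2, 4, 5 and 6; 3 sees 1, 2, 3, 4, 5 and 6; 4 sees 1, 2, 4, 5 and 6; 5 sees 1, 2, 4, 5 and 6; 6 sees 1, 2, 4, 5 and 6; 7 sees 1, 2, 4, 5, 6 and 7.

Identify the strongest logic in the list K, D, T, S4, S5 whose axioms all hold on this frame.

Serial (axiom D): yes — every world has a successor (e.g. 0 R 0).
Reflexive (axiom T): yes — every world is R-related to itself.
Transitive (axiom 4): yes — every two-step R-path is closed by a direct edge.
Euclidean (axiom 5): no — 0 R 1 and 0 R 3, but not 1 R 3.
So F validates K, D, T, S4; S5 would additionally require R to be Euclidean. The strongest is S4.

S4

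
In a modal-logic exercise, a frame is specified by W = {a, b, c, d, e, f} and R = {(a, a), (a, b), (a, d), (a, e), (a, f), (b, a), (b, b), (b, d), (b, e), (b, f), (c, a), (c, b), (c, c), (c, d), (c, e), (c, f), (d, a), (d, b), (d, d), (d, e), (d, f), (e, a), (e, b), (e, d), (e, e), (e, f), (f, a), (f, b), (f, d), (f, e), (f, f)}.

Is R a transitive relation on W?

Yes

Transitive: yes — every two-step R-path is closed by a direct edge.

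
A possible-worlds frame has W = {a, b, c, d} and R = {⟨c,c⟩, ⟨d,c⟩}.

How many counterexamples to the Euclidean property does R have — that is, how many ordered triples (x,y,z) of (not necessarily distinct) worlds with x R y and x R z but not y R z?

0

R is Euclidean; there are no such tuples.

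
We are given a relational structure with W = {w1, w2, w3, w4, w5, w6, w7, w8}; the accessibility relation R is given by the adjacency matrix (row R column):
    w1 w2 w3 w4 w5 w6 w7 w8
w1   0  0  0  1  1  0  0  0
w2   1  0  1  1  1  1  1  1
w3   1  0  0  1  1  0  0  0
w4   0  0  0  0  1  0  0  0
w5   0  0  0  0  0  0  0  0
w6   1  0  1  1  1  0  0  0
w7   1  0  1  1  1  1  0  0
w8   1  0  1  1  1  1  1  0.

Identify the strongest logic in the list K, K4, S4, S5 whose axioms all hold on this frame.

Transitive (axiom 4): yes — every two-step R-path is closed by a direct edge.
Reflexive (axiom T): no — w1 is not related to itself.
Euclidean (axiom 5): no — w1 R w5 and w1 R w4, but not w5 R w4.
So F validates K, K4; S4 would additionally require R to be reflexive. The strongest is K4.

K4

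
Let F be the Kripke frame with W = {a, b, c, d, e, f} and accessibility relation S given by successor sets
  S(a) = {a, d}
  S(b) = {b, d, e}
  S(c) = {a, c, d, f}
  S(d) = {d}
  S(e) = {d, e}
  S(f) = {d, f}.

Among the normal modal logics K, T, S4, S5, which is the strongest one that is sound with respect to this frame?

Reflexive (axiom T): yes — every world is S-related to itself.
Transitive (axiom 4): yes — every two-step S-path is closed by a direct edge.
Euclidean (axiom 5): no — b S d and b S e, but not d S e.
So F validates K, T, S4; S5 would additionally require S to be Euclidean. The strongest is S4.

S4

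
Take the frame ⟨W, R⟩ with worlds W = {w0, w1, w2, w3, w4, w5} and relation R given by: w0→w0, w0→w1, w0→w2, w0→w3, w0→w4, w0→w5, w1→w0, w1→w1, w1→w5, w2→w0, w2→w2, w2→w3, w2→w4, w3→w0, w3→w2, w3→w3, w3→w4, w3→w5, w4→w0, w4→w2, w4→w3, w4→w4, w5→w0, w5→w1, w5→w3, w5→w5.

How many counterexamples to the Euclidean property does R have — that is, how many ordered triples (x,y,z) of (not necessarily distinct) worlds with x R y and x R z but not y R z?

16

Enumerating: (w0,w1,w2), (w0,w1,w3), (w0,w1,w4), (w0,w2,w1), (w0,w2,w5), (w0,w3,w1), (w0,w4,w1), (w0,w4,w5), (w0,w5,w2), (w0,w5,w4), (w3,w2,w5), (w3,w4,w5), (w3,w5,w2), (w3,w5,w4), (w5,w1,w3), (w5,w3,w1).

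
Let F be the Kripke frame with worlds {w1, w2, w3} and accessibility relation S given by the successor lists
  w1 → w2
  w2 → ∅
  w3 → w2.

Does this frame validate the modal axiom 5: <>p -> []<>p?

By correspondence theory, 5 is valid on a frame iff S is Euclidean.
Euclidean: no — w1 S w2 and w1 S w2, but not w2 S w2.

No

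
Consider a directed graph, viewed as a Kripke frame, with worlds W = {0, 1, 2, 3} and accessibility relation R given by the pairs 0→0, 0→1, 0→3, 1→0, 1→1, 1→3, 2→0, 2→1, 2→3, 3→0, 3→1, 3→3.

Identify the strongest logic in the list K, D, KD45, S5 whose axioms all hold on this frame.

KD45

Serial (axiom D): yes — every world has a successor (e.g. 0 R 0).
Euclidean (axiom 5): yes — any two successors of a common world are R-related.
Transitive (axiom 4): yes — every two-step R-path is closed by a direct edge.
Reflexive (axiom T): no — 2 is not related to itself.
So F validates K, D, KD45; S5 would additionally require R to be reflexive. The strongest is KD45.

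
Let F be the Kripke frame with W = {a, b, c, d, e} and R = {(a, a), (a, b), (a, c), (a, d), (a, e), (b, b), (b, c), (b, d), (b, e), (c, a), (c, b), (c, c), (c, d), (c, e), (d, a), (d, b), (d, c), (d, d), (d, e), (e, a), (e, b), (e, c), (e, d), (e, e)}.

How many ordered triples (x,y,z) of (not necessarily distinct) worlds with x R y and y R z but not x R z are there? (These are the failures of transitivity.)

Enumerating: (b,c,a), (b,d,a), (b,e,a).

3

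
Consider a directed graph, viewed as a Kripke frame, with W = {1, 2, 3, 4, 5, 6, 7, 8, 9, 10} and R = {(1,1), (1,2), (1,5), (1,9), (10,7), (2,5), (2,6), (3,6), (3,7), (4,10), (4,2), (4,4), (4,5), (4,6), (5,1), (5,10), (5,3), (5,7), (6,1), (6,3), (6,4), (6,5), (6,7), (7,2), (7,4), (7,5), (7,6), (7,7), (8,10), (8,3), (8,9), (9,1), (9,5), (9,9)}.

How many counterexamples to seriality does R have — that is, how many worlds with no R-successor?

0

R is serial; there are no such worlds.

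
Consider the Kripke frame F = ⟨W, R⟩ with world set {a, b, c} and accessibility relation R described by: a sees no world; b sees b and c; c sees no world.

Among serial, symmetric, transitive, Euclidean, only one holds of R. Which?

transitive

Serial: no — a has no R-successor.
Symmetric: no — b R c but not c R b.
Transitive: yes — every two-step R-path is closed by a direct edge.
Euclidean: no — b R c and b R b, but not c R b.
Only transitive holds.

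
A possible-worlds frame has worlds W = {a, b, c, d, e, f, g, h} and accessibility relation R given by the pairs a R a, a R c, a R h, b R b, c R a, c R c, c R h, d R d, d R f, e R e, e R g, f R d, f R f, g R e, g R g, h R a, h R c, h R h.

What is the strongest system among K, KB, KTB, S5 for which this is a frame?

Symmetric (axiom B): yes — every pair in R has its reverse in R.
Reflexive (axiom T): yes — every world is R-related to itself.
Euclidean (axiom 5): yes — any two successors of a common world are R-related.
So F validates K, KB, KTB, S5. The strongest is S5.

S5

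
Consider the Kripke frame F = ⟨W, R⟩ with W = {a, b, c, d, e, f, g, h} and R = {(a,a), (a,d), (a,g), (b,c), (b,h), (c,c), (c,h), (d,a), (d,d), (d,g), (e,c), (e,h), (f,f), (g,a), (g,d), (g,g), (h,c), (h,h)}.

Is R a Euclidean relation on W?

Euclidean: yes — any two successors of a common world are R-related.

Yes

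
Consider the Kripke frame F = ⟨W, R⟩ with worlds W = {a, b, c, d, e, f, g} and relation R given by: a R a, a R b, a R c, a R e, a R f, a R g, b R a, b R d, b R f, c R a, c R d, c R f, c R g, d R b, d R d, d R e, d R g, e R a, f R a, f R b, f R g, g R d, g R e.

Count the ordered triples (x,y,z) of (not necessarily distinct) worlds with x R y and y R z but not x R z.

Enumerating: (a,b,d), (a,c,d), (a,g,d), (b,a,b), (b,a,c), (b,a,e), (b,a,g), (b,d,b), (b,d,e), (b,d,g), (b,f,b), (b,f,g), … and 25 more.
Total: 37.

37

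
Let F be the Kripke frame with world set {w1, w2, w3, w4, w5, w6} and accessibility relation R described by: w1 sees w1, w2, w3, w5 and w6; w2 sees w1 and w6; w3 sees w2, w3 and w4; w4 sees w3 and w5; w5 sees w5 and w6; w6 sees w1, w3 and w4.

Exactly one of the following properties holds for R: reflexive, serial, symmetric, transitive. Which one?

Reflexive: no — w2 is not related to itself.
Serial: yes — every world has a successor (e.g. w1 R w1).
Symmetric: no — w1 R w3 but not w3 R w1.
Transitive: no — w1 R w3 and w3 R w4, but not w1 R w4.
Only serial holds.

serial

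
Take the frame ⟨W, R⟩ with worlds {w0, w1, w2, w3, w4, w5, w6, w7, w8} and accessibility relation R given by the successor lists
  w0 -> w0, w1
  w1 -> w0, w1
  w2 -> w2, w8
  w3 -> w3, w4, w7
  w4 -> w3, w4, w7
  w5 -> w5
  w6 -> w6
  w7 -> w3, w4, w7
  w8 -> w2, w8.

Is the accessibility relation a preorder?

Yes

Reflexive: yes — every world is R-related to itself.
Transitive: yes — every two-step R-path is closed by a direct edge.
So R is a preorder.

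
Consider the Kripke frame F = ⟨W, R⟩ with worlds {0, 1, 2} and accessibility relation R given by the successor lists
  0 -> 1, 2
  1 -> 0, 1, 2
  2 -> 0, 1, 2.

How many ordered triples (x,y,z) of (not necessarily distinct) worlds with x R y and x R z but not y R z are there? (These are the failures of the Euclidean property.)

Enumerating: (1,0,0), (2,0,0).

2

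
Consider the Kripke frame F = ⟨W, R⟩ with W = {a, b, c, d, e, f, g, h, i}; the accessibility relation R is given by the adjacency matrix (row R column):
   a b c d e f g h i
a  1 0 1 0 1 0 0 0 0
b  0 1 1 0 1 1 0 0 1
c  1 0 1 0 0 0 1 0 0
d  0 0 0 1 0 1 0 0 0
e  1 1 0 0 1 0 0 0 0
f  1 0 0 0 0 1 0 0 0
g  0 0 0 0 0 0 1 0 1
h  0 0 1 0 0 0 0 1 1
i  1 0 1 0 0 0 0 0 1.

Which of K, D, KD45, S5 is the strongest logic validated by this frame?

Serial (axiom D): yes — every world has a successor (e.g. a R a).
Euclidean (axiom 5): no — a R c and a R e, but not c R e.
Transitive (axiom 4): no — a R c and c R g, but not a R g.
Reflexive (axiom T): yes — every world is R-related to itself.
So F validates K, D; KD45 would additionally require R to be Euclidean and transitive. The strongest is D.

D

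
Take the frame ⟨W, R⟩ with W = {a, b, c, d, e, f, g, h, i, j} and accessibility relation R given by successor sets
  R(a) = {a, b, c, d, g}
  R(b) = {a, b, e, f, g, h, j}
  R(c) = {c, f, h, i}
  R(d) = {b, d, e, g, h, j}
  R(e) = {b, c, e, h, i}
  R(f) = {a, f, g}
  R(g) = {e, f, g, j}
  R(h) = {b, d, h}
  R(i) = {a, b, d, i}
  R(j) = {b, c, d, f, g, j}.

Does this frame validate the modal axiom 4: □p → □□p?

No

By correspondence theory, 4 is valid on a frame iff R is transitive.
Transitive: no — a R b and b R e, but not a R e.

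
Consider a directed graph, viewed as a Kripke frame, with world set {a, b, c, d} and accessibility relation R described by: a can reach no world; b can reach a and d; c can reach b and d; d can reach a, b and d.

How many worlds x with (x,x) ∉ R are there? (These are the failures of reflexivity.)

Enumerating: a, b, c.

3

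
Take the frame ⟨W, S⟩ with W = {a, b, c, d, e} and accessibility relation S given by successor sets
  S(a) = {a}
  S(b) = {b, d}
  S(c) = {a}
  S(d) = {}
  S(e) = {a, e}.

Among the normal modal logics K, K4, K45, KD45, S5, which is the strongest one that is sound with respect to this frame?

K4

Transitive (axiom 4): yes — every two-step S-path is closed by a direct edge.
Euclidean (axiom 5): no — b S d and b S b, but not d S b.
Serial (axiom D): no — d has no S-successor.
Reflexive (axiom T): no — c is not related to itself.
So F validates K, K4; K45 would additionally require S to be Euclidean. The strongest is K4.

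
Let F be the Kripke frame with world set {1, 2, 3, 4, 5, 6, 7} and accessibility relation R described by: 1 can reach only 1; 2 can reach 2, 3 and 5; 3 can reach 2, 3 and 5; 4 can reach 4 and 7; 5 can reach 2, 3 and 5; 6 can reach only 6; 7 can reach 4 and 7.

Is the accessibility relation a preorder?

Yes

Reflexive: yes — every world is R-related to itself.
Transitive: yes — every two-step R-path is closed by a direct edge.
So R is a preorder.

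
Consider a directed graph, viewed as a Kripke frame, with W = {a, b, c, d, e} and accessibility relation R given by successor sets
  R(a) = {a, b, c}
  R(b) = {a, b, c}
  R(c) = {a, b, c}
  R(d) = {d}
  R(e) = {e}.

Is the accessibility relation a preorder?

Reflexive: yes — every world is R-related to itself.
Transitive: yes — every two-step R-path is closed by a direct edge.
So R is a preorder.

Yes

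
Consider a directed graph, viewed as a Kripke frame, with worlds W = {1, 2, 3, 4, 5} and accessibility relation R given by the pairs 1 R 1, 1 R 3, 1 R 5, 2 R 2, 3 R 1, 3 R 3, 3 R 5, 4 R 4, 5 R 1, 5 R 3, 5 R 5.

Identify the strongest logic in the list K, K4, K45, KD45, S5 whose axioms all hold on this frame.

S5

Transitive (axiom 4): yes — every two-step R-path is closed by a direct edge.
Euclidean (axiom 5): yes — any two successors of a common world are R-related.
Serial (axiom D): yes — every world has a successor (e.g. 1 R 1).
Reflexive (axiom T): yes — every world is R-related to itself.
So F validates K, K4, K45, KD45, S5. The strongest is S5.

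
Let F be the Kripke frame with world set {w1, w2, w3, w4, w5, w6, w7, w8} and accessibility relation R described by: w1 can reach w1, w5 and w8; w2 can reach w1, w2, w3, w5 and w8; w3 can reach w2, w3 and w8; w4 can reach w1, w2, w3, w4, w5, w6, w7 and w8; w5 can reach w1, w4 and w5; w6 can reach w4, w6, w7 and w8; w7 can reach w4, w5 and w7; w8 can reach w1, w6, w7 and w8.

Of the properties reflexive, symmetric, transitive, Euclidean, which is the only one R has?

Reflexive: yes — every world is R-related to itself.
Symmetric: no — w2 R w1 but not w1 R w2.
Transitive: no — w1 R w5 and w5 R w4, but not w1 R w4.
Euclidean: no — w1 R w5 and w1 R w8, but not w5 R w8.
Only reflexive holds.

reflexive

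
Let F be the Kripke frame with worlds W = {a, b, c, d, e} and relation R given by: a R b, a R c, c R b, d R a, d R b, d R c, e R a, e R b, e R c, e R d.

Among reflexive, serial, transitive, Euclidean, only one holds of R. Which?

Reflexive: no — a is not related to itself.
Serial: no — b has no R-successor.
Transitive: yes — every two-step R-path is closed by a direct edge.
Euclidean: no — a R b and a R c, but not b R c.
Only transitive holds.

transitive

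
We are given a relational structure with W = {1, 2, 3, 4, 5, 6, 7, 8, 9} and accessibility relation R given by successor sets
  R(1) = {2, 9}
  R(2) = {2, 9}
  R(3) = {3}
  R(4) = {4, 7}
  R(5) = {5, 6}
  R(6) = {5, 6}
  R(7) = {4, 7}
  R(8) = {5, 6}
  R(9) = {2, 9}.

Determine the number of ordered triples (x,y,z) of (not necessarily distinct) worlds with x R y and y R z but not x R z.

R is transitive; there are no such tuples.

0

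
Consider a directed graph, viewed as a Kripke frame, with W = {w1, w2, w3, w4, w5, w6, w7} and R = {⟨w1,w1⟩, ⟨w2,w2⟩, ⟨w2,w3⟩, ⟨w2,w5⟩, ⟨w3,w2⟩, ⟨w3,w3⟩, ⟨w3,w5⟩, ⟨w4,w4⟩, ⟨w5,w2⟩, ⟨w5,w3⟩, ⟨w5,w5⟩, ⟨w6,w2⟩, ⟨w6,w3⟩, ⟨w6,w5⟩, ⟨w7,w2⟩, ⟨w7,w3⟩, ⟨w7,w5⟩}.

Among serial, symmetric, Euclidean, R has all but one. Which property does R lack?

symmetric

Serial: yes — every world has a successor (e.g. w1 R w1).
Symmetric: no — w6 R w2 but not w2 R w6.
Euclidean: yes — any two successors of a common world are R-related.
Only symmetric fails.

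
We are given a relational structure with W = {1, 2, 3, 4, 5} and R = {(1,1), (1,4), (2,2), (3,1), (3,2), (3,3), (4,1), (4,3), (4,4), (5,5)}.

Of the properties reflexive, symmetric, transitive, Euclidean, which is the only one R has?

Reflexive: yes — every world is R-related to itself.
Symmetric: no — 3 R 1 but not 1 R 3.
Transitive: no — 1 R 4 and 4 R 3, but not 1 R 3.
Euclidean: no — 3 R 1 and 3 R 2, but not 1 R 2.
Only reflexive holds.

reflexive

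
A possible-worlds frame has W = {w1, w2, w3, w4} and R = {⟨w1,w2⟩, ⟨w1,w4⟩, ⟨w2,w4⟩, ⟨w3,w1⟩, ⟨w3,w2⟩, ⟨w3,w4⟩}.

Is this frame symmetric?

Symmetric: no — w1 R w2 but not w2 R w1.

No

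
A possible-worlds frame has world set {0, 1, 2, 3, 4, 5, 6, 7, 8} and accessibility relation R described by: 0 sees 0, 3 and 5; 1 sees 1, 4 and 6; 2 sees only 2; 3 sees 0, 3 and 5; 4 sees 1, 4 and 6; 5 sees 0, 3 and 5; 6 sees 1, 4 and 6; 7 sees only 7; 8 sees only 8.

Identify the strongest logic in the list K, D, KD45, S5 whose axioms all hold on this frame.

Serial (axiom D): yes — every world has a successor (e.g. 0 R 0).
Euclidean (axiom 5): yes — any two successors of a common world are R-related.
Transitive (axiom 4): yes — every two-step R-path is closed by a direct edge.
Reflexive (axiom T): yes — every world is R-related to itself.
So F validates K, D, KD45, S5. The strongest is S5.

S5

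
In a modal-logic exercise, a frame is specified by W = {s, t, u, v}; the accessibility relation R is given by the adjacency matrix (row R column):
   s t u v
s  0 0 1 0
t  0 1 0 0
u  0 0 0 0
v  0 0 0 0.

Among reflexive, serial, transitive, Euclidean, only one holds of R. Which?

transitive

Reflexive: no — s is not related to itself.
Serial: no — u has no R-successor.
Transitive: yes — every two-step R-path is closed by a direct edge.
Euclidean: no — s R u and s R u, but not u R u.
Only transitive holds.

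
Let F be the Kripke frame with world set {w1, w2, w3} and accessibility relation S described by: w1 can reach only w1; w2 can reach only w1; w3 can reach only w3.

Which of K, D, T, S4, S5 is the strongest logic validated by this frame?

D

Serial (axiom D): yes — every world has a successor (e.g. w1 S w1).
Reflexive (axiom T): no — w2 is not related to itself.
Transitive (axiom 4): yes — every two-step S-path is closed by a direct edge.
Euclidean (axiom 5): yes — any two successors of a common world are S-related.
So F validates K, D; T would additionally require S to be reflexive. The strongest is D.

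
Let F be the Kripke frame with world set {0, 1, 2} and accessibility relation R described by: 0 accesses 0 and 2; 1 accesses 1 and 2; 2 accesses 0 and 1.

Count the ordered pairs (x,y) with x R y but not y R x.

0

R is symmetric; there are no such tuples.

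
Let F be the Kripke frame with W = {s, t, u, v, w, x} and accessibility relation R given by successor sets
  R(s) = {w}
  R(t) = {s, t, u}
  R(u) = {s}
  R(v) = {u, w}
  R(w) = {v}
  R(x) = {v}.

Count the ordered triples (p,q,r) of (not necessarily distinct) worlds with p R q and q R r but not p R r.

9

Enumerating: (s,w,v), (t,s,w), (u,s,w), (v,u,s), (v,w,v), (w,v,u), (w,v,w), (x,v,u), (x,v,w).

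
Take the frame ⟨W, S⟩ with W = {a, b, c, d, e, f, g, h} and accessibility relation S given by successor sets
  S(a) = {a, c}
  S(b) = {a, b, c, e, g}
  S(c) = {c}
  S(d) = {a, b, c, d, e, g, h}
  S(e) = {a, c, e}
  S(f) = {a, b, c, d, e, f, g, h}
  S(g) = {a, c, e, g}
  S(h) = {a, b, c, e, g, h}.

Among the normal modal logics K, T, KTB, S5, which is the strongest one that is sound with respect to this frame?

T

Reflexive (axiom T): yes — every world is S-related to itself.
Symmetric (axiom B): no — a S c but not c S a.
Euclidean (axiom 5): no — b S a and b S e, but not a S e.
So F validates K, T; KTB would additionally require S to be symmetric. The strongest is T.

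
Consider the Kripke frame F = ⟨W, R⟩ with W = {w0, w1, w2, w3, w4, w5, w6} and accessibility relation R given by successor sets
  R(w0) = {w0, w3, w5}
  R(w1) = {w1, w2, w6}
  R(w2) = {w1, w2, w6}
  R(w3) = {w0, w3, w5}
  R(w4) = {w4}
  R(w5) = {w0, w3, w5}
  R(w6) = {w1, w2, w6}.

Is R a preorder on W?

Yes

Reflexive: yes — every world is R-related to itself.
Transitive: yes — every two-step R-path is closed by a direct edge.
So R is a preorder.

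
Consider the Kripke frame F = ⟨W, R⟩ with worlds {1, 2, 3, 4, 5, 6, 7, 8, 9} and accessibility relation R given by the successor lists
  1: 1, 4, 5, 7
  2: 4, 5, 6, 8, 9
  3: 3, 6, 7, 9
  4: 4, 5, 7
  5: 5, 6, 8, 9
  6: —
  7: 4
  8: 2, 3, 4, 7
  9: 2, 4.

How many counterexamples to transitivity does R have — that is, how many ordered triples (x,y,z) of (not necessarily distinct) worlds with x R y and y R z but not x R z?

Enumerating: (1,5,6), (1,5,8), (1,5,9), (2,4,7), (2,8,2), (2,8,3), (2,8,7), (2,9,2), (3,7,4), (3,9,2), (3,9,4), (4,5,6), … and 23 more.
Total: 35.

35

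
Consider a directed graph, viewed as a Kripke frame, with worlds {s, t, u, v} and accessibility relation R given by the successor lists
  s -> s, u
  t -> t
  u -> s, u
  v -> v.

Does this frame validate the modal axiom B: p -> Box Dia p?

Yes

By correspondence theory, B is valid on a frame iff R is symmetric.
Symmetric: yes — every pair in R has its reverse in R.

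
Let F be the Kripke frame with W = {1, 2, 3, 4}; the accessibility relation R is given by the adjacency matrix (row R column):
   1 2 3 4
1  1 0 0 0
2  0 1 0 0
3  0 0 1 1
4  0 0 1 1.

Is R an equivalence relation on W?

Reflexive: yes — every world is R-related to itself.
Symmetric: yes — every pair in R has its reverse in R.
Transitive: yes — every two-step R-path is closed by a direct edge.
So R is an equivalence relation.

Yes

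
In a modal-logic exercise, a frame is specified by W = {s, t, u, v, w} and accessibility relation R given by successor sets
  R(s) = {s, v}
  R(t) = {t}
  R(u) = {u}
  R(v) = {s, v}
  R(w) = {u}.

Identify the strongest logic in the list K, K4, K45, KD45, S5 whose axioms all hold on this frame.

KD45

Transitive (axiom 4): yes — every two-step R-path is closed by a direct edge.
Euclidean (axiom 5): yes — any two successors of a common world are R-related.
Serial (axiom D): yes — every world has a successor (e.g. s R s).
Reflexive (axiom T): no — w is not related to itself.
So F validates K, K4, K45, KD45; S5 would additionally require R to be reflexive. The strongest is KD45.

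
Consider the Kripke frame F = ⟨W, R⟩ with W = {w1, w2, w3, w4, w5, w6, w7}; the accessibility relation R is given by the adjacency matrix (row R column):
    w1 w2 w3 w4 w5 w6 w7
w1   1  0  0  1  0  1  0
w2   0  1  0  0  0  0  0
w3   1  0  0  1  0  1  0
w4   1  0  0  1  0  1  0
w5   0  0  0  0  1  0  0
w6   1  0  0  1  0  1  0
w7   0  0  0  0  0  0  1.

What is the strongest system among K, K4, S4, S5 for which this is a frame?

Transitive (axiom 4): yes — every two-step R-path is closed by a direct edge.
Reflexive (axiom T): no — w3 is not related to itself.
Euclidean (axiom 5): yes — any two successors of a common world are R-related.
So F validates K, K4; S4 would additionally require R to be reflexive. The strongest is K4.

K4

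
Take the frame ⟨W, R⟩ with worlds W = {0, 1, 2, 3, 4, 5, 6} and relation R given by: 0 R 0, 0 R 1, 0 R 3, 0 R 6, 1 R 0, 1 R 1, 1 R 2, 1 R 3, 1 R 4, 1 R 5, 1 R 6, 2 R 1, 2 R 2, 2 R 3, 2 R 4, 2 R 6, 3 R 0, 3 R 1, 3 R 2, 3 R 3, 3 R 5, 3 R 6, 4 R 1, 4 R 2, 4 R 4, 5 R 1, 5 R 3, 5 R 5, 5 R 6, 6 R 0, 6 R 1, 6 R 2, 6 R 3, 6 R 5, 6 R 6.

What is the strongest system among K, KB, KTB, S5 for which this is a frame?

KTB

Symmetric (axiom B): yes — every pair in R has its reverse in R.
Reflexive (axiom T): yes — every world is R-related to itself.
Euclidean (axiom 5): no — 1 R 0 and 1 R 2, but not 0 R 2.
So F validates K, KB, KTB; S5 would additionally require R to be Euclidean. The strongest is KTB.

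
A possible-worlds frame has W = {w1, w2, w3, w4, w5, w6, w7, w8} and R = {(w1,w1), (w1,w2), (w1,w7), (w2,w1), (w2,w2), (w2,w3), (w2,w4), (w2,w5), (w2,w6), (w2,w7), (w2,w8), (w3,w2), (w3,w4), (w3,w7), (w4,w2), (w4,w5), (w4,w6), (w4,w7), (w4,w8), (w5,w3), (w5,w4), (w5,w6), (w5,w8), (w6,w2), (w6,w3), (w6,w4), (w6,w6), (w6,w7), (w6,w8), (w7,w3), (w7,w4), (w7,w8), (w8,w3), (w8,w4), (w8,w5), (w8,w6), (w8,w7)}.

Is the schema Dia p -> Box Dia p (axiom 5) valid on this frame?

No

The schema 5 characterises exactly the Euclidean frames.
Euclidean: no — w1 R w7 and w1 R w2, but not w7 R w2.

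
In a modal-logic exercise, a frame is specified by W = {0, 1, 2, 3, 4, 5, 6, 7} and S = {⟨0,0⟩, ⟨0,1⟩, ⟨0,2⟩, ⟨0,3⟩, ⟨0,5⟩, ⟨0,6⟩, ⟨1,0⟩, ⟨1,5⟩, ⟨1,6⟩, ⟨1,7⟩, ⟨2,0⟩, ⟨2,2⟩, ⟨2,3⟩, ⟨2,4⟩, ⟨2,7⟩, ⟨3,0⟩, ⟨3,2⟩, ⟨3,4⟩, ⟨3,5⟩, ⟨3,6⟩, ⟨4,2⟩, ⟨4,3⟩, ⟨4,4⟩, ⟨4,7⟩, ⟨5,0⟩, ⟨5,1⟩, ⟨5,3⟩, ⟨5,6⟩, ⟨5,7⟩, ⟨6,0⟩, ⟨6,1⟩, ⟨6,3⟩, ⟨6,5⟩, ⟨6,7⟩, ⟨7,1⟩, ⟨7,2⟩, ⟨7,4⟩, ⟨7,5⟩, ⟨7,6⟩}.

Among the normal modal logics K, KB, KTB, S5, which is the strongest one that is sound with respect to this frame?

Symmetric (axiom B): yes — every pair in S has its reverse in S.
Reflexive (axiom T): no — 1 is not related to itself.
Euclidean (axiom 5): no — 0 S 1 and 0 S 2, but not 1 S 2.
So F validates K, KB; KTB would additionally require S to be reflexive. The strongest is KB.

KB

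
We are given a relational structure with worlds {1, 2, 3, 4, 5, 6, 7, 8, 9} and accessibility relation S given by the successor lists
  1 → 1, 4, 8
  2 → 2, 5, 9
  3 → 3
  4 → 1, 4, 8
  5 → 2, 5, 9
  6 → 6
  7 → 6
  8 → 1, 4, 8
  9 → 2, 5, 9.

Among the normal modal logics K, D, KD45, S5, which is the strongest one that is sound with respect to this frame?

KD45

Serial (axiom D): yes — every world has a successor (e.g. 1 S 1).
Euclidean (axiom 5): yes — any two successors of a common world are S-related.
Transitive (axiom 4): yes — every two-step S-path is closed by a direct edge.
Reflexive (axiom T): no — 7 is not related to itself.
So F validates K, D, KD45; S5 would additionally require S to be reflexive. The strongest is KD45.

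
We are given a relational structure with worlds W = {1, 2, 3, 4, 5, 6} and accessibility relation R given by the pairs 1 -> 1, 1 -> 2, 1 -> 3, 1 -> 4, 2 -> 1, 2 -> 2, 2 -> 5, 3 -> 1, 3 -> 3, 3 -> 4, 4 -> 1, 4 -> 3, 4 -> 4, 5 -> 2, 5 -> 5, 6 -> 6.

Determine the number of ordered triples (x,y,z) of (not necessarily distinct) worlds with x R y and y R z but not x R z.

6

Enumerating: (1,2,5), (2,1,3), (2,1,4), (3,1,2), (4,1,2), (5,2,1).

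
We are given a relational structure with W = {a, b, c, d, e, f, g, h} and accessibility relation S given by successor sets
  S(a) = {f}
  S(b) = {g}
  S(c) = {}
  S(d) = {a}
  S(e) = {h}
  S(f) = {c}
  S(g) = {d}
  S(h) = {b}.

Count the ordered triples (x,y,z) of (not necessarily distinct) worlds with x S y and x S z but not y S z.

Enumerating: (a,f,f), (b,g,g), (d,a,a), (e,h,h), (f,c,c), (g,d,d), (h,b,b).

7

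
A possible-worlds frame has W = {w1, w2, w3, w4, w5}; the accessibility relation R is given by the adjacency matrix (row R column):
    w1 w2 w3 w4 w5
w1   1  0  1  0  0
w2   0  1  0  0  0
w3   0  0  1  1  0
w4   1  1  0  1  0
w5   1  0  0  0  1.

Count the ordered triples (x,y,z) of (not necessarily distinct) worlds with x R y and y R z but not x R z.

Enumerating: (w1,w3,w4), (w3,w4,w1), (w3,w4,w2), (w4,w1,w3), (w5,w1,w3).

5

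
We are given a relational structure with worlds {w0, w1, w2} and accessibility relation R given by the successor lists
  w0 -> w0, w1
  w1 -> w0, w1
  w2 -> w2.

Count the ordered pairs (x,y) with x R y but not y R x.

R is symmetric; there are no such tuples.

0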